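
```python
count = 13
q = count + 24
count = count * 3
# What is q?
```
Trace:
  count=13
  count=13, q=37
  count=39, q=37

Final answer: 37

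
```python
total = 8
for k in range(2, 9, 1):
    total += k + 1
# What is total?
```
Trace:
  total=8
  total=11, k=2
  total=15, k=3
  total=20, k=4
  total=26, k=5
  total=33, k=6
  total=41, k=7
  total=50, k=8

Final answer: 50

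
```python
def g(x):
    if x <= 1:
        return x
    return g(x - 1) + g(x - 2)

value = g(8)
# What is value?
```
Call trace (a repeated sub-call is expanded the first time; later identical calls just restate its return value):
g(x=8)
  g(x=7)
    g(x=6)
      g(x=5)
        g(x=4)
          g(x=3)
            g(x=2)
              g(x=1)
              -> return 1
              g(x=0)
              -> return 0
            -> return 1
            g(x=1)
            -> return 1
          -> return 2
          g(x=2) -> return 1  (same call as traced above)
        -> return 3
        g(x=3) -> return 2  (same call as traced above)
      -> return 5
      g(x=4) -> return 3  (same call as traced above)
    -> return 8
    g(x=5) -> return 5  (same call as traced above)
  -> return 13
  g(x=6) -> return 8  (same call as traced above)
-> return 21

Final answer: 21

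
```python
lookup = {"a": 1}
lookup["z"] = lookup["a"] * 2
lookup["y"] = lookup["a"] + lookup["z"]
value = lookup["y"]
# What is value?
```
Trace:
  lookup={'a': 1}
  lookup={'a': 1, 'z': 2}
  lookup={'a': 1, 'z': 2, 'y': 3}
  lookup={'a': 1, 'z': 2, 'y': 3}, value=3

Final answer: 3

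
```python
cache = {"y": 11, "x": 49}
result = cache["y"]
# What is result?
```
Trace:
  cache={'y': 11, 'x': 49}
  cache={'y': 11, 'x': 49}, result=11

Final answer: 11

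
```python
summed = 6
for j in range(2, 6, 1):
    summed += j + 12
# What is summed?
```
Trace:
  summed=6
  summed=20, j=2
  summed=35, j=3
  summed=51, j=4
  summed=68, j=5

Final answer: 68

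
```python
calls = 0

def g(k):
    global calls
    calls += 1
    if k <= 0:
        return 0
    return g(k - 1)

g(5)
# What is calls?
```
Call trace:
g(k=5)
  g(k=4)
    g(k=3)
      g(k=2)
        g(k=1)
          g(k=0)
          -> return 0
        -> return 0
      -> return 0
    -> return 0
  -> return 0
-> return 0

calls is incremented once per call. g is entered once for each k = 5, 4, 3, 2, 1, 0 (the k <= 0 call returns without recursing), i.e. 5 + 1 calls.
calls = 6

Final answer: 6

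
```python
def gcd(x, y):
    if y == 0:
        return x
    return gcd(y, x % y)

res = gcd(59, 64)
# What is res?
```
Call trace:
gcd(x=59, y=64)
  gcd(x=64, y=59)
    gcd(x=59, y=5)
      gcd(x=5, y=4)
        gcd(x=4, y=1)
          gcd(x=1, y=0)
          -> return 1
        -> return 1
      -> return 1
    -> return 1
  -> return 1
-> return 1

Final answer: 1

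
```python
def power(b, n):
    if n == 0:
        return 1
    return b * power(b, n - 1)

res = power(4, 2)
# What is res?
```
Call trace:
power(b=4, n=2)
  power(b=4, n=1)
    power(b=4, n=0)
    -> return 1
  -> return 4
-> return 16

Final answer: 16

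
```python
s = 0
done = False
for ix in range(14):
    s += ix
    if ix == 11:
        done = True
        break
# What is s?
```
Trace:
  s=0
  s=0, done=False
  s=0, done=False, ix=0
  s=1, done=False, ix=1
  s=3, done=False, ix=2
  s=6, done=False, ix=3
  s=10, done=False, ix=4
  s=15, done=False, ix=5
  s=21, done=False, ix=6
  s=28, done=False, ix=7
  s=36, done=False, ix=8
  s=45, done=False, ix=9
  s=55, done=False, ix=10
  s=66, done=True, ix=11

Final answer: 66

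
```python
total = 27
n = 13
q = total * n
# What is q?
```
Trace:
  total=27
  total=27, n=13
  total=27, n=13, q=351

Final answer: 351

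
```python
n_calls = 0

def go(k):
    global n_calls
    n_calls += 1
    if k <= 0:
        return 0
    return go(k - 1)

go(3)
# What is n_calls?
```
Call trace:
go(k=3)
  go(k=2)
    go(k=1)
      go(k=0)
      -> return 0
    -> return 0
  -> return 0
-> return 0

n_calls is incremented once per call. go is entered once for each k = 3, 2, 1, 0 (the k <= 0 call returns without recursing), i.e. 3 + 1 calls.
n_calls = 4

Final answer: 4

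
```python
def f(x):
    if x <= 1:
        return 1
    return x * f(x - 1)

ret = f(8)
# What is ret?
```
Call trace:
f(x=8)
  f(x=7)
    f(x=6)
      f(x=5)
        f(x=4)
          f(x=3)
            f(x=2)
              f(x=1)
              -> return 1
            -> return 2
          -> return 6
        -> return 24
      -> return 120
    -> return 720
  -> return 5040
-> return 40320

Final answer: 40320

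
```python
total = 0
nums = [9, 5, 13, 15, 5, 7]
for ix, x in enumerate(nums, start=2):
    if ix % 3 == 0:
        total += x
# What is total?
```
Trace:
  total=0
  total=0, ix=2, x=9
  total=5, ix=3, x=5
  total=5, ix=4, x=13
  total=5, ix=5, x=15
  total=10, ix=6, x=5
  total=10, ix=7, x=7

Final answer: 10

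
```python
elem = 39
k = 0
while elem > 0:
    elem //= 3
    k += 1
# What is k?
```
Trace:
  elem=39
  elem=39, k=0
  elem=13, k=1
  elem=4, k=2
  elem=1, k=3
  elem=0, k=4

Final answer: 4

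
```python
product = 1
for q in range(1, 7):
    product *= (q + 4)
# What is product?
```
Trace:
  product=1
  product=5, q=1
  product=30, q=2
  product=210, q=3
  product=1680, q=4
  product=15120, q=5
  product=151200, q=6

Final answer: 151200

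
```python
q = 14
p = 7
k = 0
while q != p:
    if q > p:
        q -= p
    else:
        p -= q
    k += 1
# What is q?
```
Trace:
  q=14
  q=14, p=7
  q=14, p=7, k=0
  q=7, p=7, k=1

Final answer: 7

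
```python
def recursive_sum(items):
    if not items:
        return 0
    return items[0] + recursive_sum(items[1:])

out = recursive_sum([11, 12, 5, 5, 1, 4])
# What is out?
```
Call trace:
recursive_sum(items=[11, 12, 5, 5, 1, 4])
  recursive_sum(items=[12, 5, 5, 1, 4])
    recursive_sum(items=[5, 5, 1, 4])
      recursive_sum(items=[5, 1, 4])
        recursive_sum(items=[1, 4])
          recursive_sum(items=[4])
            recursive_sum(items=[])
            -> return 0
          -> return 4
        -> return 5
      -> return 10
    -> return 15
  -> return 27
-> return 38

Final answer: 38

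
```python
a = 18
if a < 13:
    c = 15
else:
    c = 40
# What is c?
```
Trace:
  a=18
  a=18, c=40

Final answer: 40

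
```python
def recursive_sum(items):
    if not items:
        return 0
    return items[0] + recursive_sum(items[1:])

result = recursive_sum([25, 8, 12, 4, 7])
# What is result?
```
Call trace:
recursive_sum(items=[25, 8, 12, 4, 7])
  recursive_sum(items=[8, 12, 4, 7])
    recursive_sum(items=[12, 4, 7])
      recursive_sum(items=[4, 7])
        recursive_sum(items=[7])
          recursive_sum(items=[])
          -> return 0
        -> return 7
      -> return 11
    -> return 23
  -> return 31
-> return 56

Final answer: 56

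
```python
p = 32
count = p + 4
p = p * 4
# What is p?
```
Trace:
  p=32
  p=32, count=36
  p=128, count=36

Final answer: 128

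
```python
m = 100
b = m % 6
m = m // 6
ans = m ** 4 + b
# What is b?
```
Trace:
  m=100
  m=100, b=4
  m=16, b=4
  m=16, b=4, ans=65540

Final answer: 4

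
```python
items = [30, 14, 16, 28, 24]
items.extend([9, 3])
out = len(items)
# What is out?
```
Trace:
  items=[30, 14, 16, 28, 24]
  items=[30, 14, 16, 28, 24, 9, 3]
  items=[30, 14, 16, 28, 24, 9, 3], out=7

Final answer: 7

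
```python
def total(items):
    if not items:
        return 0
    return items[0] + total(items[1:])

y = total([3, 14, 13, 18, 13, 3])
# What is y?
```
Call trace:
total(items=[3, 14, 13, 18, 13, 3])
  total(items=[14, 13, 18, 13, 3])
    total(items=[13, 18, 13, 3])
      total(items=[18, 13, 3])
        total(items=[13, 3])
          total(items=[3])
            total(items=[])
            -> return 0
          -> return 3
        -> return 16
      -> return 34
    -> return 47
  -> return 61
-> return 64

Final answer: 64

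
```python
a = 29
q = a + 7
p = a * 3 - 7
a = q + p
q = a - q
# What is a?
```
Trace:
  a=29
  a=29, q=36
  a=29, q=36, p=80
  a=116, q=36, p=80
  a=116, q=80, p=80

Final answer: 116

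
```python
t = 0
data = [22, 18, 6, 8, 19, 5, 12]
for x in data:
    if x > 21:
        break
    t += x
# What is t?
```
Trace:
  t=0
  t=0, x=22

Final answer: 0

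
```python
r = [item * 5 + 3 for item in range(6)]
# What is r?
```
Trace:
  item=0
  item=1
  item=2
  item=3
  item=4
  item=5
  r=[3, 8, 13, 18, 23, 28]

Final answer: [3, 8, 13, 18, 23, 28]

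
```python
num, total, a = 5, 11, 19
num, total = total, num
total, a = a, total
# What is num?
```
Trace:
  num=5, total=11, a=19
  num=11, total=5, a=19
  num=11, total=19, a=5

Final answer: 11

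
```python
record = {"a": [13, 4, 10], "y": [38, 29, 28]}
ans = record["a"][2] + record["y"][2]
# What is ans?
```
Trace:
  record={'a': [13, 4, 10], 'y': [38, 29, 28]}
  record={'a': [13, 4, 10], 'y': [38, 29, 28]}, ans=38

Final answer: 38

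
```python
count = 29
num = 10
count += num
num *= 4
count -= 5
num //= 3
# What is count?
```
Trace:
  count=29
  count=29, num=10
  count=39, num=10
  count=39, num=40
  count=34, num=40
  count=34, num=13

Final answer: 34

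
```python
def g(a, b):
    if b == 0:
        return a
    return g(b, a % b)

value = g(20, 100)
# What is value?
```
Call trace:
g(a=20, b=100)
  g(a=100, b=20)
    g(a=20, b=0)
    -> return 20
  -> return 20
-> return 20

Final answer: 20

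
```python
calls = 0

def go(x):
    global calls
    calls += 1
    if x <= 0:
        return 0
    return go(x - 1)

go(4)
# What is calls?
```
Call trace:
go(x=4)
  go(x=3)
    go(x=2)
      go(x=1)
        go(x=0)
        -> return 0
      -> return 0
    -> return 0
  -> return 0
-> return 0

calls is incremented once per call. go is entered once for each x = 4, 3, 2, 1, 0 (the x <= 0 call returns without recursing), i.e. 4 + 1 calls.
calls = 5

Final answer: 5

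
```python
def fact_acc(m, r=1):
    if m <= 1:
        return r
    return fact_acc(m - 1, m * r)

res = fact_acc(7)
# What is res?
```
Call trace:
fact_acc(m=7, r=1)
  fact_acc(m=6, r=7)
    fact_acc(m=5, r=42)
      fact_acc(m=4, r=210)
        fact_acc(m=3, r=840)
          fact_acc(m=2, r=2520)
            fact_acc(m=1, r=5040)
            -> return 5040
          -> return 5040
        -> return 5040
      -> return 5040
    -> return 5040
  -> return 5040
-> return 5040

Final answer: 5040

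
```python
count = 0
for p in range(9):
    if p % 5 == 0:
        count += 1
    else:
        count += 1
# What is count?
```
Trace:
  count=0
  count=1, p=0
  count=2, p=1
  count=3, p=2
  count=4, p=3
  count=5, p=4
  count=6, p=5
  count=7, p=6
  count=8, p=7
  count=9, p=8

Final answer: 9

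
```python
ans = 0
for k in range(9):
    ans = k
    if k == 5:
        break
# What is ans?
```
Trace:
  ans=0
  ans=0, k=0
  ans=1, k=1
  ans=2, k=2
  ans=3, k=3
  ans=4, k=4
  ans=5, k=5

Final answer: 5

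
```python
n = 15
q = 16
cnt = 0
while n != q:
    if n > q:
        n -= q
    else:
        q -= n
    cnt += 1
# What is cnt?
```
Trace:
  n=15
  n=15, q=16
  n=15, q=16, cnt=0
  n=15, q=1, cnt=1
  n=14, q=1, cnt=2
  n=13, q=1, cnt=3
  n=12, q=1, cnt=4
  n=11, q=1, cnt=5
  n=10, q=1, cnt=6
  n=9, q=1, cnt=7
  n=8, q=1, cnt=8
  n=7, q=1, cnt=9
  n=6, q=1, cnt=10
  n=5, q=1, cnt=11
  n=4, q=1, cnt=12
  n=3, q=1, cnt=13
  n=2, q=1, cnt=14
  n=1, q=1, cnt=15

Final answer: 15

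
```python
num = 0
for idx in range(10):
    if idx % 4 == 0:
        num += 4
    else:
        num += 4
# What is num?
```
Trace:
  num=0
  num=4, idx=0
  num=8, idx=1
  num=12, idx=2
  num=16, idx=3
  num=20, idx=4
  num=24, idx=5
  num=28, idx=6
  num=32, idx=7
  num=36, idx=8
  num=40, idx=9

Final answer: 40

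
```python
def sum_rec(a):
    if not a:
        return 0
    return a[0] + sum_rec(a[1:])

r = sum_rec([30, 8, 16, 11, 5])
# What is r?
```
Call trace:
sum_rec(a=[30, 8, 16, 11, 5])
  sum_rec(a=[8, 16, 11, 5])
    sum_rec(a=[16, 11, 5])
      sum_rec(a=[11, 5])
        sum_rec(a=[5])
          sum_rec(a=[])
          -> return 0
        -> return 5
      -> return 16
    -> return 32
  -> return 40
-> return 70

Final answer: 70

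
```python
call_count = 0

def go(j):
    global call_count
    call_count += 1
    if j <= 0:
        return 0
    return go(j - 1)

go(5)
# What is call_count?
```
Call trace:
go(j=5)
  go(j=4)
    go(j=3)
      go(j=2)
        go(j=1)
          go(j=0)
          -> return 0
        -> return 0
      -> return 0
    -> return 0
  -> return 0
-> return 0

call_count is incremented once per call. go is entered once for each j = 5, 4, 3, 2, 1, 0 (the j <= 0 call returns without recursing), i.e. 5 + 1 calls.
call_count = 6

Final answer: 6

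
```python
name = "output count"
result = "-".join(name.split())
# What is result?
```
Trace:
  name='output count'
  name='output count', result='output-count'

Final answer: 'output-count'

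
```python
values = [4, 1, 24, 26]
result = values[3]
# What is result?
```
Trace:
  values=[4, 1, 24, 26]
  values=[4, 1, 24, 26], result=26

Final answer: 26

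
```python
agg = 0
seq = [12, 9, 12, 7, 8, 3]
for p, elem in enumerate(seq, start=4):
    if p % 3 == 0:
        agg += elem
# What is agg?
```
Trace:
  agg=0
  agg=0, p=4, elem=12
  agg=0, p=5, elem=9
  agg=12, p=6, elem=12
  agg=12, p=7, elem=7
  agg=12, p=8, elem=8
  agg=15, p=9, elem=3

Final answer: 15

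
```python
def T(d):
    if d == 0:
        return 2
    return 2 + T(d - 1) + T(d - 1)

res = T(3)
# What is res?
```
Call trace (a repeated sub-call is expanded the first time; later identical calls just restate its return value):
T(d=3)
  T(d=2)
    T(d=1)
      T(d=0)
      -> return 2
      T(d=0)
      -> return 2
    -> return 6
    T(d=1) -> return 6  (same call as traced above)
  -> return 14
  T(d=2) -> return 14  (same call as traced above)
-> return 30

Final answer: 30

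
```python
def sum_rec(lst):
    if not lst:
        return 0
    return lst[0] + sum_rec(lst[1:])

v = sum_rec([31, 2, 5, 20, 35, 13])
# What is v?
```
Call trace:
sum_rec(lst=[31, 2, 5, 20, 35, 13])
  sum_rec(lst=[2, 5, 20, 35, 13])
    sum_rec(lst=[5, 20, 35, 13])
      sum_rec(lst=[20, 35, 13])
        sum_rec(lst=[35, 13])
          sum_rec(lst=[13])
            sum_rec(lst=[])
            -> return 0
          -> return 13
        -> return 48
      -> return 68
    -> return 73
  -> return 75
-> return 106

Final answer: 106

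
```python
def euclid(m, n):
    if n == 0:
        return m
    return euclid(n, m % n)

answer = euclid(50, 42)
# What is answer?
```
Call trace:
euclid(m=50, n=42)
  euclid(m=42, n=8)
    euclid(m=8, n=2)
      euclid(m=2, n=0)
      -> return 2
    -> return 2
  -> return 2
-> return 2

Final answer: 2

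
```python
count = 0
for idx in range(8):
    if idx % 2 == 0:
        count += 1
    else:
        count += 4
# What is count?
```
Trace:
  count=0
  count=1, idx=0
  count=5, idx=1
  count=6, idx=2
  count=10, idx=3
  count=11, idx=4
  count=15, idx=5
  count=16, idx=6
  count=20, idx=7

Final answer: 20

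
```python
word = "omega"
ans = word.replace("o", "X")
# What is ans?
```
Trace:
  word='omega'
  word='omega', ans='Xmega'

Final answer: 'Xmega'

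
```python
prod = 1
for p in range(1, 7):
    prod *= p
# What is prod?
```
Trace:
  prod=1
  prod=1, p=1
  prod=2, p=2
  prod=6, p=3
  prod=24, p=4
  prod=120, p=5
  prod=720, p=6

Final answer: 720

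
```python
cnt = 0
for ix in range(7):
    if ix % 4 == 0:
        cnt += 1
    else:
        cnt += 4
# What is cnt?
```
Trace:
  cnt=0
  cnt=1, ix=0
  cnt=5, ix=1
  cnt=9, ix=2
  cnt=13, ix=3
  cnt=14, ix=4
  cnt=18, ix=5
  cnt=22, ix=6

Final answer: 22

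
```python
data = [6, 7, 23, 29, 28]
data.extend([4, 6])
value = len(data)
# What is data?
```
Trace:
  data=[6, 7, 23, 29, 28]
  data=[6, 7, 23, 29, 28, 4, 6]
  data=[6, 7, 23, 29, 28, 4, 6], value=7

Final answer: [6, 7, 23, 29, 28, 4, 6]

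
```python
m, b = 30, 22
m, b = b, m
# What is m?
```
Trace:
  m=30, b=22
  m=22, b=30

Final answer: 22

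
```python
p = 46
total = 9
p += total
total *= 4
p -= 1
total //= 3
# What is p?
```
Trace:
  p=46
  p=46, total=9
  p=55, total=9
  p=55, total=36
  p=54, total=36
  p=54, total=12

Final answer: 54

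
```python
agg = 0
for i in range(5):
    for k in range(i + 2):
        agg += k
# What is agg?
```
Trace:
  agg=0
  agg=0, i=0, k=0
  agg=1, i=0, k=1
  agg=1, i=1, k=0
  agg=2, i=1, k=1
  agg=4, i=1, k=2
  agg=4, i=2, k=0
  agg=5, i=2, k=1
  agg=7, i=2, k=2
  agg=10, i=2, k=3
  agg=10, i=3, k=0
  agg=11, i=3, k=1
  agg=13, i=3, k=2
  agg=16, i=3, k=3
  agg=20, i=3, k=4
  agg=20, i=4, k=0
  agg=21, i=4, k=1
  agg=23, i=4, k=2
  agg=26, i=4, k=3
  agg=30, i=4, k=4
  agg=35, i=4, k=5

Final answer: 35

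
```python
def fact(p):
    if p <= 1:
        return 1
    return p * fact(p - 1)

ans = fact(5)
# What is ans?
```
Call trace:
fact(p=5)
  fact(p=4)
    fact(p=3)
      fact(p=2)
        fact(p=1)
        -> return 1
      -> return 2
    -> return 6
  -> return 24
-> return 120

Final answer: 120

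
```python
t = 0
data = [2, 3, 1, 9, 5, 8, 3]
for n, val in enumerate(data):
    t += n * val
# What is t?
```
Trace:
  t=0
  t=0, n=0, val=2
  t=3, n=1, val=3
  t=5, n=2, val=1
  t=32, n=3, val=9
  t=52, n=4, val=5
  t=92, n=5, val=8
  t=110, n=6, val=3

Final answer: 110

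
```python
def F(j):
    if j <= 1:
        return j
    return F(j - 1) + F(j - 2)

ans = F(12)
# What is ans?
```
Call trace (a repeated sub-call is expanded the first time; later identical calls just restate its return value):
F(j=12)
  F(j=11)
    F(j=10)
      F(j=9)
        F(j=8)
          F(j=7)
            F(j=6)
              F(j=5)
                F(j=4)
                  F(j=3)
                    F(j=2)
                      F(j=1)
                      -> return 1
                      F(j=0)
                      -> return 0
                    -> return 1
                    F(j=1)
                    -> return 1
                  -> return 2
                  F(j=2) -> return 1  (same call as traced above)
                -> return 3
                F(j=3) -> return 2  (same call as traced above)
              -> return 5
              F(j=4) -> return 3  (same call as traced above)
            -> return 8
            F(j=5) -> return 5  (same call as traced above)
          -> return 13
          F(j=6) -> return 8  (same call as traced above)
        -> return 21
        F(j=7) -> return 13  (same call as traced above)
      -> return 34
      F(j=8) -> return 21  (same call as traced above)
    -> return 55
    F(j=9) -> return 34  (same call as traced above)
  -> return 89
  F(j=10) -> return 55  (same call as traced above)
-> return 144

Final answer: 144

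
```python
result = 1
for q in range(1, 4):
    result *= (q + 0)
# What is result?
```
Trace:
  result=1
  result=1, q=1
  result=2, q=2
  result=6, q=3

Final answer: 6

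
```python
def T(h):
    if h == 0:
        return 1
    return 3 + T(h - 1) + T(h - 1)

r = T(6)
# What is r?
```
Call trace (a repeated sub-call is expanded the first time; later identical calls just restate its return value):
T(h=6)
  T(h=5)
    T(h=4)
      T(h=3)
        T(h=2)
          T(h=1)
            T(h=0)
            -> return 1
            T(h=0)
            -> return 1
          -> return 5
          T(h=1) -> return 5  (same call as traced above)
        -> return 13
        T(h=2) -> return 13  (same call as traced above)
      -> return 29
      T(h=3) -> return 29  (same call as traced above)
    -> return 61
    T(h=4) -> return 61  (same call as traced above)
  -> return 125
  T(h=5) -> return 125  (same call as traced above)
-> return 253

Final answer: 253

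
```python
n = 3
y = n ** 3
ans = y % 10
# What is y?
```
Trace:
  n=3
  n=3, y=27
  n=3, y=27, ans=7

Final answer: 27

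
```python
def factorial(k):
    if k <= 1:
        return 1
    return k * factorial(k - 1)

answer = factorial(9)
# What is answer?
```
Call trace:
factorial(k=9)
  factorial(k=8)
    factorial(k=7)
      factorial(k=6)
        factorial(k=5)
          factorial(k=4)
            factorial(k=3)
              factorial(k=2)
                factorial(k=1)
                -> return 1
              -> return 2
            -> return 6
          -> return 24
        -> return 120
      -> return 720
    -> return 5040
  -> return 40320
-> return 362880

Final answer: 362880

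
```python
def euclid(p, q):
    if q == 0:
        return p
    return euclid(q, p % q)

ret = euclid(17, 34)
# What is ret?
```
Call trace:
euclid(p=17, q=34)
  euclid(p=34, q=17)
    euclid(p=17, q=0)
    -> return 17
  -> return 17
-> return 17

Final answer: 17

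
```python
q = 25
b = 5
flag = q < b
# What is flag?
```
Trace:
  q=25
  q=25, b=5
  q=25, b=5, flag=False

Final answer: False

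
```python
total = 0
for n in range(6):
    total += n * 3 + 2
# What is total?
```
Trace:
  total=0
  total=2, n=0
  total=7, n=1
  total=15, n=2
  total=26, n=3
  total=40, n=4
  total=57, n=5

Final answer: 57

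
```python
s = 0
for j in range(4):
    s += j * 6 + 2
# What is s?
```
Trace:
  s=0
  s=2, j=0
  s=10, j=1
  s=24, j=2
  s=44, j=3

Final answer: 44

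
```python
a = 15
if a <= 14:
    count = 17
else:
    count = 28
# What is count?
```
Trace:
  a=15
  a=15, count=28

Final answer: 28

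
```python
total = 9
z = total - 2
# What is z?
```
Trace:
  total=9
  total=9, z=7

Final answer: 7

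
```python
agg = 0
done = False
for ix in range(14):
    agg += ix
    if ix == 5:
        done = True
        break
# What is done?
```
Trace:
  agg=0
  agg=0, done=False
  agg=0, done=False, ix=0
  agg=1, done=False, ix=1
  agg=3, done=False, ix=2
  agg=6, done=False, ix=3
  agg=10, done=False, ix=4
  agg=15, done=True, ix=5

Final answer: True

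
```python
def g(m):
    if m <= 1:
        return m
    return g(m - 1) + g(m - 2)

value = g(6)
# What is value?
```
Call trace (a repeated sub-call is expanded the first time; later identical calls just restate its return value):
g(m=6)
  g(m=5)
    g(m=4)
      g(m=3)
        g(m=2)
          g(m=1)
          -> return 1
          g(m=0)
          -> return 0
        -> return 1
        g(m=1)
        -> return 1
      -> return 2
      g(m=2) -> return 1  (same call as traced above)
    -> return 3
    g(m=3) -> return 2  (same call as traced above)
  -> return 5
  g(m=4) -> return 3  (same call as traced above)
-> return 8

Final answer: 8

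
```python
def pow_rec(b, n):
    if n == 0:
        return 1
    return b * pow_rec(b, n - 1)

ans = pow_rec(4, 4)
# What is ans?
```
Call trace:
pow_rec(b=4, n=4)
  pow_rec(b=4, n=3)
    pow_rec(b=4, n=2)
      pow_rec(b=4, n=1)
        pow_rec(b=4, n=0)
        -> return 1
      -> return 4
    -> return 16
  -> return 64
-> return 256

Final answer: 256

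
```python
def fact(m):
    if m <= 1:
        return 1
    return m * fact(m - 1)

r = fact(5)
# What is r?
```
Call trace:
fact(m=5)
  fact(m=4)
    fact(m=3)
      fact(m=2)
        fact(m=1)
        -> return 1
      -> return 2
    -> return 6
  -> return 24
-> return 120

Final answer: 120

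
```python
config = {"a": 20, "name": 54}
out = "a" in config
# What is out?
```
Trace:
  config={'a': 20, 'name': 54}
  config={'a': 20, 'name': 54}, out=True

Final answer: True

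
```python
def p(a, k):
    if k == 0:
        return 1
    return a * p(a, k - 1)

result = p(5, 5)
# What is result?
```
Call trace:
p(a=5, k=5)
  p(a=5, k=4)
    p(a=5, k=3)
      p(a=5, k=2)
        p(a=5, k=1)
          p(a=5, k=0)
          -> return 1
        -> return 5
      -> return 25
    -> return 125
  -> return 625
-> return 3125

Final answer: 3125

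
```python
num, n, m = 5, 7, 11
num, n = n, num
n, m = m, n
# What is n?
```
Trace:
  num=5, n=7, m=11
  num=7, n=5, m=11
  num=7, n=11, m=5

Final answer: 11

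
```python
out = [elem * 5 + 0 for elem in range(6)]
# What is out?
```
Trace:
  elem=0
  elem=1
  elem=2
  elem=3
  elem=4
  elem=5
  out=[0, 5, 10, 15, 20, 25]

Final answer: [0, 5, 10, 15, 20, 25]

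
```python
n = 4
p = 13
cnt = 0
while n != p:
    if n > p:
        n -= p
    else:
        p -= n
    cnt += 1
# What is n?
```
Trace:
  n=4
  n=4, p=13
  n=4, p=13, cnt=0
  n=4, p=9, cnt=1
  n=4, p=5, cnt=2
  n=4, p=1, cnt=3
  n=3, p=1, cnt=4
  n=2, p=1, cnt=5
  n=1, p=1, cnt=6

Final answer: 1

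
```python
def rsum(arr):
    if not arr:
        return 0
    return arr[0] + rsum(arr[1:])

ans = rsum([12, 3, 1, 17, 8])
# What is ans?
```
Call trace:
rsum(arr=[12, 3, 1, 17, 8])
  rsum(arr=[3, 1, 17, 8])
    rsum(arr=[1, 17, 8])
      rsum(arr=[17, 8])
        rsum(arr=[8])
          rsum(arr=[])
          -> return 0
        -> return 8
      -> return 25
    -> return 26
  -> return 29
-> return 41

Final answer: 41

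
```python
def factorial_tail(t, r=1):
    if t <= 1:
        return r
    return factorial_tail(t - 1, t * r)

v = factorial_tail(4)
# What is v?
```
Call trace:
factorial_tail(t=4, r=1)
  factorial_tail(t=3, r=4)
    factorial_tail(t=2, r=12)
      factorial_tail(t=1, r=24)
      -> return 24
    -> return 24
  -> return 24
-> return 24

Final answer: 24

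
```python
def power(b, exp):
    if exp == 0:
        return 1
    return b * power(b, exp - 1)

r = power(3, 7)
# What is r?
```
Call trace:
power(b=3, exp=7)
  power(b=3, exp=6)
    power(b=3, exp=5)
      power(b=3, exp=4)
        power(b=3, exp=3)
          power(b=3, exp=2)
            power(b=3, exp=1)
              power(b=3, exp=0)
              -> return 1
            -> return 3
          -> return 9
        -> return 27
      -> return 81
    -> return 243
  -> return 729
-> return 2187

Final answer: 2187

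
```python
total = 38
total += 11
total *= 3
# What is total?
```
Trace:
  total=38
  total=49
  total=147

Final answer: 147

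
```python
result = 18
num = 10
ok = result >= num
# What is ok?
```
Trace:
  result=18
  result=18, num=10
  result=18, num=10, ok=True

Final answer: True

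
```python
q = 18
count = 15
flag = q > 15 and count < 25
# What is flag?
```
Trace:
  q=18
  q=18, count=15
  q=18, count=15, flag=True

Final answer: True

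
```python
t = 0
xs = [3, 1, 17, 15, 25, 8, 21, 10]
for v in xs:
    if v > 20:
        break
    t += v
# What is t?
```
Trace:
  t=0
  t=3, v=3
  t=4, v=1
  t=21, v=17
  t=36, v=15
  t=36, v=25

Final answer: 36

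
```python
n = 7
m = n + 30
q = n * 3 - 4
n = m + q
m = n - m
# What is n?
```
Trace:
  n=7
  n=7, m=37
  n=7, m=37, q=17
  n=54, m=37, q=17
  n=54, m=17, q=17

Final answer: 54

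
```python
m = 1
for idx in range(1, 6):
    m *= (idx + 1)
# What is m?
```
Trace:
  m=1
  m=2, idx=1
  m=6, idx=2
  m=24, idx=3
  m=120, idx=4
  m=720, idx=5

Final answer: 720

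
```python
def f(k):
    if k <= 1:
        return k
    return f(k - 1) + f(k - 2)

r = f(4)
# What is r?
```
Call trace (a repeated sub-call is expanded the first time; later identical calls just restate its return value):
f(k=4)
  f(k=3)
    f(k=2)
      f(k=1)
      -> return 1
      f(k=0)
      -> return 0
    -> return 1
    f(k=1)
    -> return 1
  -> return 2
  f(k=2) -> return 1  (same call as traced above)
-> return 3

Final answer: 3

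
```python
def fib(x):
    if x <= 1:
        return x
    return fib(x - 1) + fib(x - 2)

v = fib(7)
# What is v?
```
Call trace (a repeated sub-call is expanded the first time; later identical calls just restate its return value):
fib(x=7)
  fib(x=6)
    fib(x=5)
      fib(x=4)
        fib(x=3)
          fib(x=2)
            fib(x=1)
            -> return 1
            fib(x=0)
            -> return 0
          -> return 1
          fib(x=1)
          -> return 1
        -> return 2
        fib(x=2) -> return 1  (same call as traced above)
      -> return 3
      fib(x=3) -> return 2  (same call as traced above)
    -> return 5
    fib(x=4) -> return 3  (same call as traced above)
  -> return 8
  fib(x=5) -> return 5  (same call as traced above)
-> return 13

Final answer: 13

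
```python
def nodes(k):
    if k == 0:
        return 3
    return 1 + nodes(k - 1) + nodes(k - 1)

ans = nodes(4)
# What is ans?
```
Call trace (a repeated sub-call is expanded the first time; later identical calls just restate its return value):
nodes(k=4)
  nodes(k=3)
    nodes(k=2)
      nodes(k=1)
        nodes(k=0)
        -> return 3
        nodes(k=0)
        -> return 3
      -> return 7
      nodes(k=1) -> return 7  (same call as traced above)
    -> return 15
    nodes(k=2) -> return 15  (same call as traced above)
  -> return 31
  nodes(k=3) -> return 31  (same call as traced above)
-> return 63

Final answer: 63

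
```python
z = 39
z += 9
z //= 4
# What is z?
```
Trace:
  z=39
  z=48
  z=12

Final answer: 12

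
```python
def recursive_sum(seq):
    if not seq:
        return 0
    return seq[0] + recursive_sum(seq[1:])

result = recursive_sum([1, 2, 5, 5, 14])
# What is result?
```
Call trace:
recursive_sum(seq=[1, 2, 5, 5, 14])
  recursive_sum(seq=[2, 5, 5, 14])
    recursive_sum(seq=[5, 5, 14])
      recursive_sum(seq=[5, 14])
        recursive_sum(seq=[14])
          recursive_sum(seq=[])
          -> return 0
        -> return 14
      -> return 19
    -> return 24
  -> return 26
-> return 27

Final answer: 27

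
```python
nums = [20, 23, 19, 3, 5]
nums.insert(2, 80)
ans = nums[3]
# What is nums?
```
Trace:
  nums=[20, 23, 19, 3, 5]
  nums=[20, 23, 80, 19, 3, 5]
  nums=[20, 23, 80, 19, 3, 5], ans=19

Final answer: [20, 23, 80, 19, 3, 5]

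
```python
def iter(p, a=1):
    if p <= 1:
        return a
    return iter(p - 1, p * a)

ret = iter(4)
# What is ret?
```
Call trace:
iter(p=4, a=1)
  iter(p=3, a=4)
    iter(p=2, a=12)
      iter(p=1, a=24)
      -> return 24
    -> return 24
  -> return 24
-> return 24

Final answer: 24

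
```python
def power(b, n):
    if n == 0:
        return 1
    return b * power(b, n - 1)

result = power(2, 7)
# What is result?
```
Call trace:
power(b=2, n=7)
  power(b=2, n=6)
    power(b=2, n=5)
      power(b=2, n=4)
        power(b=2, n=3)
          power(b=2, n=2)
            power(b=2, n=1)
              power(b=2, n=0)
              -> return 1
            -> return 2
          -> return 4
        -> return 8
      -> return 16
    -> return 32
  -> return 64
-> return 128

Final answer: 128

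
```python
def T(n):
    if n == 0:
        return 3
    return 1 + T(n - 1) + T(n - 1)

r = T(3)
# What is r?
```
Call trace (a repeated sub-call is expanded the first time; later identical calls just restate its return value):
T(n=3)
  T(n=2)
    T(n=1)
      T(n=0)
      -> return 3
      T(n=0)
      -> return 3
    -> return 7
    T(n=1) -> return 7  (same call as traced above)
  -> return 15
  T(n=2) -> return 15  (same call as traced above)
-> return 31

Final answer: 31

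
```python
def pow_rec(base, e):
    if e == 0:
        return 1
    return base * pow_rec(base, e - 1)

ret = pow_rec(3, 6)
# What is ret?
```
Call trace:
pow_rec(base=3, e=6)
  pow_rec(base=3, e=5)
    pow_rec(base=3, e=4)
      pow_rec(base=3, e=3)
        pow_rec(base=3, e=2)
          pow_rec(base=3, e=1)
            pow_rec(base=3, e=0)
            -> return 1
          -> return 3
        -> return 9
      -> return 27
    -> return 81
  -> return 243
-> return 729

Final answer: 729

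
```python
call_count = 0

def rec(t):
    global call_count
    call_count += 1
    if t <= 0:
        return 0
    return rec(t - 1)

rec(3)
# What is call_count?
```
Call trace:
rec(t=3)
  rec(t=2)
    rec(t=1)
      rec(t=0)
      -> return 0
    -> return 0
  -> return 0
-> return 0

call_count is incremented once per call. rec is entered once for each t = 3, 2, 1, 0 (the t <= 0 call returns without recursing), i.e. 3 + 1 calls.
call_count = 4

Final answer: 4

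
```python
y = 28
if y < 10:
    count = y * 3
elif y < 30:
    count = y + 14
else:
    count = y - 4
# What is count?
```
Trace:
  y=28
  y=28, count=42

Final answer: 42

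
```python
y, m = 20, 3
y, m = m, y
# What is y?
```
Trace:
  y=20, m=3
  y=3, m=20

Final answer: 3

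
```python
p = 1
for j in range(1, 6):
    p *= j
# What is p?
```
Trace:
  p=1
  p=1, j=1
  p=2, j=2
  p=6, j=3
  p=24, j=4
  p=120, j=5

Final answer: 120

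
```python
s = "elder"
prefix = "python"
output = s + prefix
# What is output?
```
Trace:
  s='elder'
  s='elder', prefix='python'
  s='elder', prefix='python', output='elderpython'

Final answer: 'elderpython'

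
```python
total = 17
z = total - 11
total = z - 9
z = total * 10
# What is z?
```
Trace:
  total=17
  total=17, z=6
  total=-3, z=6
  total=-3, z=-30

Final answer: -30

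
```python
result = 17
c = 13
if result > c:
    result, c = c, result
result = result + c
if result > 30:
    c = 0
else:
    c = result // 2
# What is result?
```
Trace:
  result=17
  result=17, c=13
  result=13, c=17
  result=30, c=17
  result=30, c=15

Final answer: 30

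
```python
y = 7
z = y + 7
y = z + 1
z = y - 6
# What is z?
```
Trace:
  y=7
  y=7, z=14
  y=15, z=14
  y=15, z=9

Final answer: 9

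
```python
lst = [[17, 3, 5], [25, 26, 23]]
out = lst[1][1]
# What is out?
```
Trace:
  lst=[[17, 3, 5], [25, 26, 23]]
  lst=[[17, 3, 5], [25, 26, 23]], out=26

Final answer: 26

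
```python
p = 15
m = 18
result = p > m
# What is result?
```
Trace:
  p=15
  p=15, m=18
  p=15, m=18, result=False

Final answer: False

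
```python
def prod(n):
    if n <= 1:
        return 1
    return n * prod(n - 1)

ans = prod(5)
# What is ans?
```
Call trace:
prod(n=5)
  prod(n=4)
    prod(n=3)
      prod(n=2)
        prod(n=1)
        -> return 1
      -> return 2
    -> return 6
  -> return 24
-> return 120

Final answer: 120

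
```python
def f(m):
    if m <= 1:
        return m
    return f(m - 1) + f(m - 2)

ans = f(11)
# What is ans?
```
Call trace (a repeated sub-call is expanded the first time; later identical calls just restate its return value):
f(m=11)
  f(m=10)
    f(m=9)
      f(m=8)
        f(m=7)
          f(m=6)
            f(m=5)
              f(m=4)
                f(m=3)
                  f(m=2)
                    f(m=1)
                    -> return 1
                    f(m=0)
                    -> return 0
                  -> return 1
                  f(m=1)
                  -> return 1
                -> return 2
                f(m=2) -> return 1  (same call as traced above)
              -> return 3
              f(m=3) -> return 2  (same call as traced above)
            -> return 5
            f(m=4) -> return 3  (same call as traced above)
          -> return 8
          f(m=5) -> return 5  (same call as traced above)
        -> return 13
        f(m=6) -> return 8  (same call as traced above)
      -> return 21
      f(m=7) -> return 13  (same call as traced above)
    -> return 34
    f(m=8) -> return 21  (same call as traced above)
  -> return 55
  f(m=9) -> return 34  (same call as traced above)
-> return 89

Final answer: 89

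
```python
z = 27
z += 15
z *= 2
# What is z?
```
Trace:
  z=27
  z=42
  z=84

Final answer: 84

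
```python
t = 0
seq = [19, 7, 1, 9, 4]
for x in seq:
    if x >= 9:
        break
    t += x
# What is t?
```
Trace:
  t=0
  t=0, x=19

Final answer: 0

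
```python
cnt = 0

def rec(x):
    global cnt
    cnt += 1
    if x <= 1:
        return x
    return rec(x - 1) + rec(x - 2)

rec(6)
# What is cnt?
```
Call trace (a repeated sub-call is expanded the first time; later identical calls just restate its return value):
rec(x=6)
  rec(x=5)
    rec(x=4)
      rec(x=3)
        rec(x=2)
          rec(x=1)
          -> return 1
          rec(x=0)
          -> return 0
        -> return 1
        rec(x=1)
        -> return 1
      -> return 2
      rec(x=2) -> return 1  (same call as traced above)
    -> return 3
    rec(x=3) -> return 2  (same call as traced above)
  -> return 5
  rec(x=4) -> return 3  (same call as traced above)
-> return 8

cnt is incremented once per call, so count the calls in each subtree. Let C(x) = number of calls made by rec(x).
C(0) = C(1) = 1 (base case, no recursion); C(x) = 1 + C(x - 1) + C(x - 2) otherwise.
C(2) = 1 + C(1) + C(0) = 1 + 1 + 1 = 3
C(3) = 1 + C(2) + C(1) = 1 + 3 + 1 = 5
C(4) = 1 + C(3) + C(2) = 1 + 5 + 3 = 9
C(5) = 1 + C(4) + C(3) = 1 + 9 + 5 = 15
C(6) = 1 + C(5) + C(4) = 1 + 15 + 9 = 25
cnt = C(6) = 25

Final answer: 25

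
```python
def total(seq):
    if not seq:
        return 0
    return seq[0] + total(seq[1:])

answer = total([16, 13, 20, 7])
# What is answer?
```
Call trace:
total(seq=[16, 13, 20, 7])
  total(seq=[13, 20, 7])
    total(seq=[20, 7])
      total(seq=[7])
        total(seq=[])
        -> return 0
      -> return 7
    -> return 27
  -> return 40
-> return 56

Final answer: 56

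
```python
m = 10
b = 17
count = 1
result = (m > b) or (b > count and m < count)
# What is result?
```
Trace:
  m=10
  m=10, b=17
  m=10, b=17, count=1
  m=10, b=17, count=1, result=False

Final answer: False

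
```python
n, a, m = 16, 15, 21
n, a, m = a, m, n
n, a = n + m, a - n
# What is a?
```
Trace:
  n=16, a=15, m=21
  n=15, a=21, m=16
  n=31, a=6, m=16

Final answer: 6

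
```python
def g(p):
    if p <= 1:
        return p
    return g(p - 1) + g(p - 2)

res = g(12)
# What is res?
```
Call trace (a repeated sub-call is expanded the first time; later identical calls just restate its return value):
g(p=12)
  g(p=11)
    g(p=10)
      g(p=9)
        g(p=8)
          g(p=7)
            g(p=6)
              g(p=5)
                g(p=4)
                  g(p=3)
                    g(p=2)
                      g(p=1)
                      -> return 1
                      g(p=0)
                      -> return 0
                    -> return 1
                    g(p=1)
                    -> return 1
                  -> return 2
                  g(p=2) -> return 1  (same call as traced above)
                -> return 3
                g(p=3) -> return 2  (same call as traced above)
              -> return 5
              g(p=4) -> return 3  (same call as traced above)
            -> return 8
            g(p=5) -> return 5  (same call as traced above)
          -> return 13
          g(p=6) -> return 8  (same call as traced above)
        -> return 21
        g(p=7) -> return 13  (same call as traced above)
      -> return 34
      g(p=8) -> return 21  (same call as traced above)
    -> return 55
    g(p=9) -> return 34  (same call as traced above)
  -> return 89
  g(p=10) -> return 55  (same call as traced above)
-> return 144

Final answer: 144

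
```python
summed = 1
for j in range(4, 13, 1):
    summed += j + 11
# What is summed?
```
Trace:
  summed=1
  summed=16, j=4
  summed=32, j=5
  summed=49, j=6
  summed=67, j=7
  summed=86, j=8
  summed=106, j=9
  summed=127, j=10
  summed=149, j=11
  summed=172, j=12

Final answer: 172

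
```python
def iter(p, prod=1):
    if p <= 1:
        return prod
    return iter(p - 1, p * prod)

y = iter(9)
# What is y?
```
Call trace:
iter(p=9, prod=1)
  iter(p=8, prod=9)
    iter(p=7, prod=72)
      iter(p=6, prod=504)
        iter(p=5, prod=3024)
          iter(p=4, prod=15120)
            iter(p=3, prod=60480)
              iter(p=2, prod=181440)
                iter(p=1, prod=362880)
                -> return 362880
              -> return 362880
            -> return 362880
          -> return 362880
        -> return 362880
      -> return 362880
    -> return 362880
  -> return 362880
-> return 362880

Final answer: 362880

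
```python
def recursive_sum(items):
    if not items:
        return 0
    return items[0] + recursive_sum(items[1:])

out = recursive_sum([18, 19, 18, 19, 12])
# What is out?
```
Call trace:
recursive_sum(items=[18, 19, 18, 19, 12])
  recursive_sum(items=[19, 18, 19, 12])
    recursive_sum(items=[18, 19, 12])
      recursive_sum(items=[19, 12])
        recursive_sum(items=[12])
          recursive_sum(items=[])
          -> return 0
        -> return 12
      -> return 31
    -> return 49
  -> return 68
-> return 86

Final answer: 86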